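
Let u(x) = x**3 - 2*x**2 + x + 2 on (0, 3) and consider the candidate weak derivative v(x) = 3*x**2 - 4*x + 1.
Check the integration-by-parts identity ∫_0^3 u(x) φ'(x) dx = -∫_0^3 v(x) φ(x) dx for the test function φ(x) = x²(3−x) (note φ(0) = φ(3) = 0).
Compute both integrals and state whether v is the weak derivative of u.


LHS = -621/20, RHS = -621/20. Yes, v = u' weakly.

u(x) = x**3 - 2*x**2 + x + 2, classical derivative u'(x) = 3*x**2 - 4*x + 1.
φ(x) = x²(3−x), so φ'(x) = 3*x*(2 - x).
Note φ(0) = φ(3) = 0, so the boundary term u·φ vanishes.
LHS = ∫_0^3 u(x) φ'(x) dx = ∫_0^3 (-3*x^5 + 12*x^4 - 15*x^3 + 12*x) dx. Term by term:
  ∫_0^3 -3*x^5 dx = -729/2;  ∫_0^3 12*x^4 dx = 2916/5;  ∫_0^3 -15*x^3 dx = -1215/4;
  ∫_0^3 12*x dx = 54.
Sum: -729/2 + 2916/5 − 1215/4 + 54 = -621/20.
So LHS = -621/20.
∫_0^3 v(x) φ(x) dx = ∫_0^3 (-3*x^5 + 13*x^4 - 13*x^3 + 3*x^2) dx. Term by term:
  ∫_0^3 -3*x^5 dx = -729/2;  ∫_0^3 13*x^4 dx = 3159/5;  ∫_0^3 -13*x^3 dx = -1053/4;
  ∫_0^3 3*x^2 dx = 27.
Sum: -729/2 + 3159/5 − 1053/4 + 27 = 621/20.
So RHS = -∫_0^3 v(x) φ(x) dx = -621/20.
LHS = RHS, so the identity holds for this test φ.
Moreover u is smooth here and v(x) = u'(x) = 3*x**2 - 4*x + 1 pointwise, so the identity holds for every test function. Hence v is the weak derivative of u.


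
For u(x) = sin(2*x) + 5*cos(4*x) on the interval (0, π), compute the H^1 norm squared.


||u||_{H^1(0,π)}^2 = 215*π

u'(x) = -20*sin(4*x) + 2*cos(2*x).
Expand u² and (u')² and integrate term by term on (0, π), using: for integers n ≥ 1, ∫_0^π sin²(nx) dx = ∫_0^π cos²(nx) dx = π/2; for n ≠ n', ∫_0^π sin(nx)sin(n'x) dx = ∫_0^π cos(nx)cos(n'x) dx = 0; and by product-to-sum, ∫_0^π sin(nx)cos(n'x) dx = ½∫_0^π [sin((n+n')x) + sin((n−n')x)] dx, which is 0 when n+n' is even and 2n/(n²−n'²) when n+n' is odd (it need not vanish on (0, π)).
  u² squared terms: (5)²·∫cos(4x)² dx = 25·π/2 = 25*π/2;  (1)²·∫sin(2x)² dx = 1·π/2 = π/2.
  u² cross terms: 2·(5)·(1)·∫cos(4x)·sin(2x) dx = 10·(0) = 0.
  So ∫_0^π u² dx = 25*π/2 + π/2 + 0 = 13*π.
  (u')² squared terms: (-20)²·∫sin(4x)² dx = 400·π/2 = 200*π;  (2)²·∫cos(2x)² dx = 4·π/2 = 2*π.
  (u')² cross terms: 2·(-20)·(2)·∫sin(4x)·cos(2x) dx = -80·(0) = 0.
  So ∫_0^π (u')² dx = 200*π + 2*π + 0 = 202*π.
||u||_{H^1}^2 = (13*π) + (202*π) = 215*π.


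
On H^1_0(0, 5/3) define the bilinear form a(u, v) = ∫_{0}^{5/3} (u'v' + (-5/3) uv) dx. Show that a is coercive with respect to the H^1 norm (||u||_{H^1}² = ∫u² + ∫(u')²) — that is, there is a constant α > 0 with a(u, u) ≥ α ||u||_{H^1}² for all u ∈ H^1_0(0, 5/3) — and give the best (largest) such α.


α = (-125 + 27*π^2)/(3*(25 + 9*π^2))

Coercivity of a(·,·) on H^1_0(0, 5/3) means a(u, u) ≥ α ||u||_{H^1}² for every u ∈ H^1_0.
The interval has length L = 5/3, and Poincaré/coercivity depend only on L. Here a(u, u) = ∫(u')² + (-5/3)·∫u².
Here c = -5/3 < 0 with |c| < (π/L)² = 9*π^2/25, so coercivity still holds. The condition a(u,u) ≥ α||u||_{H^1}² reads (1−α)∫(u')² ≥ (α−c)∫u². Any admissible α is ≤ 1 (rapidly oscillating u have ∫u²/∫(u')² → 0), and α = 1 would force 0 ≥ (1−c)∫u², impossible since c < 1; so 1−α > 0. By the sharp Poincaré inequality on H^1_0 of an interval of length L, ∫(u')² ≥ (π/L)²∫u² with equality for the first sine mode sin(π(x−x₀)/L) (x₀ the left endpoint), so the inequality holds for all u iff (1−α)(π/L)² ≥ α − c, i.e. α ≤ ((π/L)² + c)/((π/L)² + 1) = (1 + c(L/π)²)/(1 + (L/π)²). (Direct route, valid since c ≤ 0: Poincaré gives c∫u² ≥ c(L/π)²∫(u')², so a(u,u) ≥ (1 + c(L/π)²)∫(u')², while ||u||_{H^1}² ≤ (1 + (L/π)²)∫(u')²; dividing yields the same α.) With (π/L)² = 9*π^2/25 and c = -5/3, the largest admissible constant is α = ((π/L)² + c)/((π/L)² + 1).
Simplifying, α = (-125 + 27*π^2)/(3*(25 + 9*π^2)).


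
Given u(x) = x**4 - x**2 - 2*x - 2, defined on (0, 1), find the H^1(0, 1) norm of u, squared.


||u||_{H^1}^2 = 659/45

The H^1 norm (squared) on an interval (0, L) is
  ||u||_{H^1}^2 = ∫_0^L u(x)^2 dx + ∫_0^L u'(x)^2 dx.
Compute u'(x) = 4*x**3 - 2*x - 2.
Then u(x)^2 = x**8 - 2*x**6 - 4*x**5 - 3*x**4 + 4*x**3 + 8*x**2 + 8*x + 4 and u'(x)^2 = 16*x**6 - 16*x**4 - 16*x**3 + 4*x**2 + 8*x + 4.
Integrate each monomial from 0 to 1 using ∫_0^1 c·x^n dx = c·1^(n+1)/(n+1):
  ∫_0^1 u(x)^2 dx = ∫_0^1 (x^8 - 2*x^6 - 4*x^5 - 3*x^4 + 4*x^3 + 8*x^2 + 8*x + 4) dx. Term by term:
    ∫_0^1 x^8 dx = 1/9;  ∫_0^1 -2*x^6 dx = -2/7;  ∫_0^1 -4*x^5 dx = -2/3;
    ∫_0^1 -3*x^4 dx = -3/5;  ∫_0^1 4*x^3 dx = 1;  ∫_0^1 8*x^2 dx = 8/3;
    ∫_0^1 8*x dx = 4;  ∫_0^1 4 dx = 4.
  Sum: 1/9 − 2/7 − 2/3 − 3/5 + 1 + 8/3 + 4 + 4 = 3221/315.
  ∫_0^1 u'(x)^2 dx = ∫_0^1 (16*x^6 - 16*x^4 - 16*x^3 + 4*x^2 + 8*x + 4) dx. Term by term:
    ∫_0^1 16*x^6 dx = 16/7;  ∫_0^1 -16*x^4 dx = -16/5;  ∫_0^1 -16*x^3 dx = -4;
    ∫_0^1 4*x^2 dx = 4/3;  ∫_0^1 8*x dx = 4;  ∫_0^1 4 dx = 4.
  Sum: 16/7 − 16/5 − 4 + 4/3 + 4 + 4 = 464/105.
Adding: ||u||_{H^1}^2 = 3221/315 + 464/105 = 659/45.


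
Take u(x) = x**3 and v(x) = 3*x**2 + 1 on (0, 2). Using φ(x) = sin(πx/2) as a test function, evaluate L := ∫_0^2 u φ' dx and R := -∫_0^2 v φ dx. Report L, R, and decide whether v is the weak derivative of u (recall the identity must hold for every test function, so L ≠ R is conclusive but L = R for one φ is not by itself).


LHS = -24/π + 96/π^3, RHS = -28/π + 96/π^3. No, v is not the weak derivative of u.

u(x) = x**3, classical derivative u'(x) = 3*x**2.
φ(x) = sin(πx/2), so φ'(x) = π*cos(π*x/2)/2.
Note φ(0) = φ(2) = 0, so the boundary term u·φ vanishes.
LHS = ∫_0^2 u(x) φ'(x) dx = ∫_0^2 (π*x^3*cos(π*x/2)/2) dx. Term by term:
  ∫_0^2 π*x^3*cos(π*x/2)/2 dx = -24/π + 96/π^3.
So LHS = -24/π + 96/π^3.
∫_0^2 v(x) φ(x) dx = ∫_0^2 (3*x^2*sin(π*x/2) + sin(π*x/2)) dx. Term by term:
  ∫_0^2 3*x^2*sin(π*x/2) dx = -96/π^3 + 24/π;  ∫_0^2 sin(π*x/2) dx = 4/π.
Sum: -96/π^3 + 24/π + 4/π = -96/π^3 + 28/π.
So RHS = -∫_0^2 v(x) φ(x) dx = -28/π + 96/π^3.
LHS − RHS = 4/π ≠ 0, so the identity fails.
(For a valid weak derivative the identity must hold for EVERY test function, in particular this one. The failure shows v is NOT the weak derivative of u.)
Correct weak derivative would be u'(x) = 3*x**2.


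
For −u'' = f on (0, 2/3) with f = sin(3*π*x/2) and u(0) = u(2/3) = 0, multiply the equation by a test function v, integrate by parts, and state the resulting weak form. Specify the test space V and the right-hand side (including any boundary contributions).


V = H^1_0(0, 2/3) (so v(0) = v(2/3) = 0); weak form: ∫_0^2/3 u'v' dx = ∫_0^2/3 (sin(3*π*x/2)) v dx for all v ∈ V.

Multiply both sides by a test function v and integrate from 0 to 2/3:
  ∫_0^2/3 −u''(x) v(x) dx = ∫_0^2/3 f(x) v(x) dx.
Integrate the LHS by parts once:
  ∫_0^2/3 −u'' v dx = −[u'(x) v(x)]_0^2/3 + ∫_0^2/3 u'(x) v'(x) dx.
Thus ∫_0^2/3 u'(x) v'(x) dx = ∫_0^2/3 f(x) v(x) dx + [u'(x) v(x)]_0^2/3.
Choose V so that boundary terms are either known or forced to vanish.
u is Dirichlet: u(0) = u(2/3) = 0. Let V = H^1_0(0, 2/3); then v(0) = v(2/3) = 0, and [u' v]_0^2/3 = 0.
Weak formulation: find u (satisfying any essential BC) such that ∫_0^2/3 u'(x) v'(x) dx = ∫_0^2/3 f v dx for all v ∈ V.
Substituting f(x) = sin(3*π*x/2), the right-hand side is ∫_0^2/3 (sin(3*π*x/2)) v dx.


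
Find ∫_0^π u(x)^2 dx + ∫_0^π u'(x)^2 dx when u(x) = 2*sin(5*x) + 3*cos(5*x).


||u||_{H^1(0,π)}^2 = 169*π

u'(x) = -15*sin(5*x) + 10*cos(5*x).
Expand u² and (u')² and integrate term by term on (0, π), using: for integers n ≥ 1, ∫_0^π sin²(nx) dx = ∫_0^π cos²(nx) dx = π/2; for n ≠ n', ∫_0^π sin(nx)sin(n'x) dx = ∫_0^π cos(nx)cos(n'x) dx = 0; and by product-to-sum, ∫_0^π sin(nx)cos(n'x) dx = ½∫_0^π [sin((n+n')x) + sin((n−n')x)] dx, which is 0 when n+n' is even and 2n/(n²−n'²) when n+n' is odd (it need not vanish on (0, π)).
  u² squared terms: (2)²·∫sin(5x)² dx = 4·π/2 = 2*π;  (3)²·∫cos(5x)² dx = 9·π/2 = 9*π/2.
  u² cross terms: 2·(2)·(3)·∫sin(5x)·cos(5x) dx = 12·(0) = 0.
  So ∫_0^π u² dx = 2*π + 9*π/2 + 0 = 13*π/2.
  (u')² squared terms: (-15)²·∫sin(5x)² dx = 225·π/2 = 225*π/2;  (10)²·∫cos(5x)² dx = 100·π/2 = 50*π.
  (u')² cross terms: 2·(-15)·(10)·∫sin(5x)·cos(5x) dx = -300·(0) = 0.
  So ∫_0^π (u')² dx = 225*π/2 + 50*π + 0 = 325*π/2.
||u||_{H^1}^2 = (13*π/2) + (325*π/2) = 169*π.


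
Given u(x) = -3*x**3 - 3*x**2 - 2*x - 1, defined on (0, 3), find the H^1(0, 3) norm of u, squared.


||u||_{H^1}^2 = 937059/70

The H^1 norm (squared) on an interval (0, L) is
  ||u||_{H^1}^2 = ∫_0^L u(x)^2 dx + ∫_0^L u'(x)^2 dx.
Compute u'(x) = -9*x**2 - 6*x - 2.
Then u(x)^2 = 9*x**6 + 18*x**5 + 21*x**4 + 18*x**3 + 10*x**2 + 4*x + 1 and u'(x)^2 = 81*x**4 + 108*x**3 + 72*x**2 + 24*x + 4.
Integrate each monomial from 0 to 3 using ∫_0^3 c·x^n dx = c·3^(n+1)/(n+1):
  ∫_0^3 u(x)^2 dx = ∫_0^3 (9*x^6 + 18*x^5 + 21*x^4 + 18*x^3 + 10*x^2 + 4*x + 1) dx. Term by term:
    ∫_0^3 9*x^6 dx = 19683/7;  ∫_0^3 18*x^5 dx = 2187;  ∫_0^3 21*x^4 dx = 5103/5;
    ∫_0^3 18*x^3 dx = 729/2;  ∫_0^3 10*x^2 dx = 90;  ∫_0^3 4*x dx = 18;
    ∫_0^3 1 dx = 3.
  Sum: 19683/7 + 2187 + 5103/5 + 729/2 + 90 + 18 + 3 = 454647/70.
  ∫_0^3 u'(x)^2 dx = ∫_0^3 (81*x^4 + 108*x^3 + 72*x^2 + 24*x + 4) dx. Term by term:
    ∫_0^3 81*x^4 dx = 19683/5;  ∫_0^3 108*x^3 dx = 2187;  ∫_0^3 72*x^2 dx = 648;
    ∫_0^3 24*x dx = 108;  ∫_0^3 4 dx = 12.
  Sum: 19683/5 + 2187 + 648 + 108 + 12 = 34458/5.
Adding: ||u||_{H^1}^2 = 454647/70 + 34458/5 = 937059/70.


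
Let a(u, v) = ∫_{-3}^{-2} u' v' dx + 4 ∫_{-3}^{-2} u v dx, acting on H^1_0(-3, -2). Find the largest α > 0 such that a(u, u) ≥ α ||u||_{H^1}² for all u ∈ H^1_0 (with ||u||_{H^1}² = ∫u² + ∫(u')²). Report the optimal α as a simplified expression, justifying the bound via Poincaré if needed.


α = 1

Coercivity of a(·,·) on H^1_0(-3, -2) means a(u, u) ≥ α ||u||_{H^1}² for every u ∈ H^1_0.
The interval has length L = 1, and Poincaré/coercivity depend only on L. Here a(u, u) = ∫(u')² + (4)·∫u².
Here c = 4 ≥ 1, so a(u,u) = ∫(u')² + c∫u² ≥ ∫(u')² + ∫u² = ||u||_{H^1}², i.e. α = 1 works. No larger α is possible: a(u,u) ≥ α||u||_{H^1}² means (1−α)∫(u')² ≥ (α−c)∫u², and for the modes u_n = sin(nπ(x−x₀)/L) (x₀ the left endpoint) one has ∫u_n²/∫(u_n')² = (L/(nπ))² → 0, so a(u_n,u_n)/||u_n||_{H^1}² → 1. Hence the optimal constant is α = 1.
Therefore α = 1.


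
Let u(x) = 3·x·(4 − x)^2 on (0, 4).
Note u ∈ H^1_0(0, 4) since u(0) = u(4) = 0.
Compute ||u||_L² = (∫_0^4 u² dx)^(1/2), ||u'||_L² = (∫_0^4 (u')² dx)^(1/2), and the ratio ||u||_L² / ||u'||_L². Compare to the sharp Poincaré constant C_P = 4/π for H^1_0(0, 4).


||u||_L² / ||u'||_L² = 2*sqrt(14)/7 < C_P = 4/π.

u(x) = 3·x·(4 − x)^2, so u'(x) = 3*(x - 4)*(3*x - 4).
u(x) = 3·x·(4 − x)^2 vanishes at x = 0 and x = 4, so u ∈ H^1_0(0, 4). Differentiate via the product rule and integrate the resulting polynomials term by term.
  ∫_0^4 u² dx = ∫_0^4 (9*x^6 - 144*x^5 + 864*x^4 - 2304*x^3 + 2304*x^2) dx. Term by term:
    ∫_0^4 9*x^6 dx = 147456/7;  ∫_0^4 -144*x^5 dx = -98304;  ∫_0^4 864*x^4 dx = 884736/5;
    ∫_0^4 -2304*x^3 dx = -147456;  ∫_0^4 2304*x^2 dx = 49152.
  Sum: 147456/7 − 98304 + 884736/5 − 147456 + 49152 = 49152/35.
  ∫_0^4 (u')² dx = ∫_0^4 (81*x^4 - 864*x^3 + 3168*x^2 - 4608*x + 2304) dx. Term by term:
    ∫_0^4 81*x^4 dx = 82944/5;  ∫_0^4 -864*x^3 dx = -55296;  ∫_0^4 3168*x^2 dx = 67584;
    ∫_0^4 -4608*x dx = -36864;  ∫_0^4 2304 dx = 9216.
  Sum: 82944/5 − 55296 + 67584 − 36864 + 9216 = 6144/5.
∫_0^4 u² dx = 49152/35, so ||u||_L² = 128*sqrt(105)/35.
∫_0^4 (u')² dx = 6144/5, so ||u'||_L² = 32*sqrt(30)/5.
Ratio ||u||_L² / ||u'||_L² = 2*sqrt(14)/7.
Sharp Poincaré constant on H^1_0(0, 4) is C_P = L/π = 4/π, achieved by sin(π/4·x).
A polynomial bump cannot attain the sharp Poincaré constant (only the first sine eigenfunction does), so the ratio is strictly less than C_P, consistent with ||u||_L² ≤ C_P ||u'||_L².


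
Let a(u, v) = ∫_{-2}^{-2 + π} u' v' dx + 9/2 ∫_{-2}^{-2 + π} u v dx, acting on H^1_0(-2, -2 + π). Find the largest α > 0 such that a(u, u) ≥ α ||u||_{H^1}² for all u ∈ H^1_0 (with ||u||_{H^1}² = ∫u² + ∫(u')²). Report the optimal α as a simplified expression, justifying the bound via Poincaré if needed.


α = 1

Coercivity of a(·,·) on H^1_0(-2, -2 + π) means a(u, u) ≥ α ||u||_{H^1}² for every u ∈ H^1_0.
The interval has length L = π, and Poincaré/coercivity depend only on L. Here a(u, u) = ∫(u')² + (9/2)·∫u².
Here c = 9/2 ≥ 1, so a(u,u) = ∫(u')² + c∫u² ≥ ∫(u')² + ∫u² = ||u||_{H^1}², i.e. α = 1 works. No larger α is possible: a(u,u) ≥ α||u||_{H^1}² means (1−α)∫(u')² ≥ (α−c)∫u², and for the modes u_n = sin(nπ(x−x₀)/L) (x₀ the left endpoint) one has ∫u_n²/∫(u_n')² = (L/(nπ))² → 0, so a(u_n,u_n)/||u_n||_{H^1}² → 1. Hence the optimal constant is α = 1.
Therefore α = 1.


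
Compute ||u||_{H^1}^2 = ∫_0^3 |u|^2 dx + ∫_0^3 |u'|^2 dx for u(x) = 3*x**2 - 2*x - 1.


||u||_{H^1}^2 = 2127/5

The H^1 norm (squared) on an interval (0, L) is
  ||u||_{H^1}^2 = ∫_0^L u(x)^2 dx + ∫_0^L u'(x)^2 dx.
Compute u'(x) = 6*x - 2.
Then u(x)^2 = 9*x**4 - 12*x**3 - 2*x**2 + 4*x + 1 and u'(x)^2 = 36*x**2 - 24*x + 4.
Integrate each monomial from 0 to 3 using ∫_0^3 c·x^n dx = c·3^(n+1)/(n+1):
  ∫_0^3 u(x)^2 dx = ∫_0^3 (9*x^4 - 12*x^3 - 2*x^2 + 4*x + 1) dx. Term by term:
    ∫_0^3 9*x^4 dx = 2187/5;  ∫_0^3 -12*x^3 dx = -243;  ∫_0^3 -2*x^2 dx = -18;
    ∫_0^3 4*x dx = 18;  ∫_0^3 1 dx = 3.
  Sum: 2187/5 − 243 − 18 + 18 + 3 = 987/5.
  ∫_0^3 u'(x)^2 dx = ∫_0^3 (36*x^2 - 24*x + 4) dx. Term by term:
    ∫_0^3 36*x^2 dx = 324;  ∫_0^3 -24*x dx = -108;  ∫_0^3 4 dx = 12.
  Sum: 324 − 108 + 12 = 228.
Adding: ||u||_{H^1}^2 = 987/5 + 228 = 2127/5.


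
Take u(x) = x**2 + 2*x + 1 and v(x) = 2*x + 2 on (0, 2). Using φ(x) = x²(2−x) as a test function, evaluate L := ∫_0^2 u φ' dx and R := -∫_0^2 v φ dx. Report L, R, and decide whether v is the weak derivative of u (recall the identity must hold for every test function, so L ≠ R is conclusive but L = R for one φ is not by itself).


LHS = -88/15, RHS = -88/15. Yes, v = u' weakly.

u(x) = x**2 + 2*x + 1, classical derivative u'(x) = 2*x + 2.
φ(x) = x²(2−x), so φ'(x) = x*(4 - 3*x).
Note φ(0) = φ(2) = 0, so the boundary term u·φ vanishes.
LHS = ∫_0^2 u(x) φ'(x) dx = ∫_0^2 (-3*x^4 - 2*x^3 + 5*x^2 + 4*x) dx. Term by term:
  ∫_0^2 -3*x^4 dx = -96/5;  ∫_0^2 -2*x^3 dx = -8;  ∫_0^2 5*x^2 dx = 40/3;
  ∫_0^2 4*x dx = 8.
Sum: -96/5 − 8 + 40/3 + 8 = -88/15.
So LHS = -88/15.
∫_0^2 v(x) φ(x) dx = ∫_0^2 (-2*x^4 + 2*x^3 + 4*x^2) dx. Term by term:
  ∫_0^2 -2*x^4 dx = -64/5;  ∫_0^2 2*x^3 dx = 8;  ∫_0^2 4*x^2 dx = 32/3.
Sum: -64/5 + 8 + 32/3 = 88/15.
So RHS = -∫_0^2 v(x) φ(x) dx = -88/15.
LHS = RHS, so the identity holds for this test φ.
Moreover u is smooth here and v(x) = u'(x) = 2*x + 2 pointwise, so the identity holds for every test function. Hence v is the weak derivative of u.


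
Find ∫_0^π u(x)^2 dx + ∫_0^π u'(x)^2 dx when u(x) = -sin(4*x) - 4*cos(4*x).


||u||_{H^1(0,π)}^2 = 289*π/2

u'(x) = 16*sin(4*x) - 4*cos(4*x).
Expand u² and (u')² and integrate term by term on (0, π), using: for integers n ≥ 1, ∫_0^π sin²(nx) dx = ∫_0^π cos²(nx) dx = π/2; for n ≠ n', ∫_0^π sin(nx)sin(n'x) dx = ∫_0^π cos(nx)cos(n'x) dx = 0; and by product-to-sum, ∫_0^π sin(nx)cos(n'x) dx = ½∫_0^π [sin((n+n')x) + sin((n−n')x)] dx, which is 0 when n+n' is even and 2n/(n²−n'²) when n+n' is odd (it need not vanish on (0, π)).
  u² squared terms: (-1)²·∫sin(4x)² dx = 1·π/2 = π/2;  (-4)²·∫cos(4x)² dx = 16·π/2 = 8*π.
  u² cross terms: 2·(-1)·(-4)·∫sin(4x)·cos(4x) dx = 8·(0) = 0.
  So ∫_0^π u² dx = π/2 + 8*π + 0 = 17*π/2.
  (u')² squared terms: (-4)²·∫cos(4x)² dx = 16·π/2 = 8*π;  (16)²·∫sin(4x)² dx = 256·π/2 = 128*π.
  (u')² cross terms: 2·(-4)·(16)·∫cos(4x)·sin(4x) dx = -128·(0) = 0.
  So ∫_0^π (u')² dx = 8*π + 128*π + 0 = 136*π.
||u||_{H^1}^2 = (17*π/2) + (136*π) = 289*π/2.


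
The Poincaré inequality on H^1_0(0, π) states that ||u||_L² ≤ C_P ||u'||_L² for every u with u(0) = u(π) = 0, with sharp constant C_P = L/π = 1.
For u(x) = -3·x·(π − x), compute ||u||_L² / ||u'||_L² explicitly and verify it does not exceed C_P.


||u||_L² / ||u'||_L² = sqrt(10)*π/10 < C_P = 1.

u(x) = -3·x·(π − x), so u'(x) = 6*x - 3*π.
u(x) = -3·x·(π − x) vanishes at x = 0 and x = π, so u ∈ H^1_0(0, π). Differentiate via the product rule and integrate the resulting polynomials term by term.
  ∫_0^π u² dx = ∫_0^π (9*x^4 - 18*π*x^3 + 9*π^2*x^2) dx. Term by term:
    ∫_0^π 9*x^4 dx = 9*π^5/5;  ∫_0^π -18*π*x^3 dx = -9*π^5/2;  ∫_0^π 9*π^2*x^2 dx = 3*π^5.
  Sum: 9*π^5/5 − 9*π^5/2 + 3*π^5 = 3*π^5/10.
  ∫_0^π (u')² dx = ∫_0^π (36*x^2 - 36*π*x + 9*π^2) dx. Term by term:
    ∫_0^π 36*x^2 dx = 12*π^3;  ∫_0^π -36*π*x dx = -18*π^3;  ∫_0^π 9*π^2 dx = 9*π^3.
  Sum: 12*π^3 − 18*π^3 + 9*π^3 = 3*π^3.
∫_0^π u² dx = 3*π^5/10, so ||u||_L² = sqrt(30)*π^(5/2)/10.
∫_0^π (u')² dx = 3*π^3, so ||u'||_L² = sqrt(3)*π^(3/2).
Ratio ||u||_L² / ||u'||_L² = sqrt(10)*π/10.
Sharp Poincaré constant on H^1_0(0, π) is C_P = L/π = 1, achieved by sin(x).
A polynomial bump cannot attain the sharp Poincaré constant (only the first sine eigenfunction does), so the ratio is strictly less than C_P, consistent with ||u||_L² ≤ C_P ||u'||_L².


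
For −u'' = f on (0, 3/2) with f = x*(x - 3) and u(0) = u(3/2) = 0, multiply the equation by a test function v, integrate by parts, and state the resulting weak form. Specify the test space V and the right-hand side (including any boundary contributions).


V = H^1_0(0, 3/2) (so v(0) = v(3/2) = 0); weak form: ∫_0^3/2 u'v' dx = ∫_0^3/2 (x*(x - 3)) v dx for all v ∈ V.

Multiply both sides by a test function v and integrate from 0 to 3/2:
  ∫_0^3/2 −u''(x) v(x) dx = ∫_0^3/2 f(x) v(x) dx.
Integrate the LHS by parts once:
  ∫_0^3/2 −u'' v dx = −[u'(x) v(x)]_0^3/2 + ∫_0^3/2 u'(x) v'(x) dx.
Thus ∫_0^3/2 u'(x) v'(x) dx = ∫_0^3/2 f(x) v(x) dx + [u'(x) v(x)]_0^3/2.
Choose V so that boundary terms are either known or forced to vanish.
u is Dirichlet: u(0) = u(3/2) = 0. Let V = H^1_0(0, 3/2); then v(0) = v(3/2) = 0, and [u' v]_0^3/2 = 0.
Weak formulation: find u (satisfying any essential BC) such that ∫_0^3/2 u'(x) v'(x) dx = ∫_0^3/2 f v dx for all v ∈ V.
Substituting f(x) = x*(x - 3), the right-hand side is ∫_0^3/2 (x*(x - 3)) v dx.


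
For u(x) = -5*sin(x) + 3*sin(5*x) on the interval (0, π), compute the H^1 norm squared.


||u||_{H^1(0,π)}^2 = 142*π

u'(x) = -5*cos(x) + 15*cos(5*x).
Expand u² and (u')² and integrate term by term on (0, π), using: for integers n ≥ 1, ∫_0^π sin²(nx) dx = ∫_0^π cos²(nx) dx = π/2; for n ≠ n', ∫_0^π sin(nx)sin(n'x) dx = ∫_0^π cos(nx)cos(n'x) dx = 0; and by product-to-sum, ∫_0^π sin(nx)cos(n'x) dx = ½∫_0^π [sin((n+n')x) + sin((n−n')x)] dx, which is 0 when n+n' is even and 2n/(n²−n'²) when n+n' is odd (it need not vanish on (0, π)).
  u² squared terms: (-5)²·∫sin(x)² dx = 25·π/2 = 25*π/2;  (3)²·∫sin(5x)² dx = 9·π/2 = 9*π/2.
  u² cross terms: 2·(-5)·(3)·∫sin(x)·sin(5x) dx = -30·(0) = 0.
  So ∫_0^π u² dx = 25*π/2 + 9*π/2 + 0 = 17*π.
  (u')² squared terms: (-5)²·∫cos(x)² dx = 25·π/2 = 25*π/2;  (15)²·∫cos(5x)² dx = 225·π/2 = 225*π/2.
  (u')² cross terms: 2·(-5)·(15)·∫cos(x)·cos(5x) dx = -150·(0) = 0.
  So ∫_0^π (u')² dx = 25*π/2 + 225*π/2 + 0 = 125*π.
||u||_{H^1}^2 = (17*π) + (125*π) = 142*π.


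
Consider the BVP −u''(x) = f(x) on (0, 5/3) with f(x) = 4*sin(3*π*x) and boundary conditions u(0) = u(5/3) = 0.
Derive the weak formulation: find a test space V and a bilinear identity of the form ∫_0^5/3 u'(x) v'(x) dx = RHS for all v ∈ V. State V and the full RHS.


V = H^1_0(0, 5/3) (so v(0) = v(5/3) = 0); weak form: ∫_0^5/3 u'v' dx = ∫_0^5/3 (4*sin(3*π*x)) v dx for all v ∈ V.

Multiply both sides by a test function v and integrate from 0 to 5/3:
  ∫_0^5/3 −u''(x) v(x) dx = ∫_0^5/3 f(x) v(x) dx.
Integrate the LHS by parts once:
  ∫_0^5/3 −u'' v dx = −[u'(x) v(x)]_0^5/3 + ∫_0^5/3 u'(x) v'(x) dx.
Thus ∫_0^5/3 u'(x) v'(x) dx = ∫_0^5/3 f(x) v(x) dx + [u'(x) v(x)]_0^5/3.
Choose V so that boundary terms are either known or forced to vanish.
u is Dirichlet: u(0) = u(5/3) = 0. Let V = H^1_0(0, 5/3); then v(0) = v(5/3) = 0, and [u' v]_0^5/3 = 0.
Weak formulation: find u (satisfying any essential BC) such that ∫_0^5/3 u'(x) v'(x) dx = ∫_0^5/3 f v dx for all v ∈ V.
Substituting f(x) = 4*sin(3*π*x), the right-hand side is ∫_0^5/3 (4*sin(3*π*x)) v dx.


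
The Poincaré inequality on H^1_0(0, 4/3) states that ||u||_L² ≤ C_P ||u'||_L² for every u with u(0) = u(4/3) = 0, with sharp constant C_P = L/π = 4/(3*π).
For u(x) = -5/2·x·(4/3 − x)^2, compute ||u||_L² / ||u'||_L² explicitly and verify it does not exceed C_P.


||u||_L² / ||u'||_L² = 2*sqrt(14)/21 < C_P = 4/(3*π).

u(x) = -5/2·x·(4/3 − x)^2, so u'(x) = -15*x^2/2 + 40*x/3 - 40/9.
u(x) = -5/2·x·(4/3 − x)^2 vanishes at x = 0 and x = 4/3, so u ∈ H^1_0(0, 4/3). Differentiate via the product rule and integrate the resulting polynomials term by term.
  ∫_0^4/3 u² dx = ∫_0^4/3 (25*x^6/4 - 100*x^5/3 + 200*x^4/3 - 1600*x^3/27 + 1600*x^2/81) dx. Term by term:
    ∫_0^4/3 25*x^6/4 dx = 102400/15309;  ∫_0^4/3 -100*x^5/3 dx = -204800/6561;  ∫_0^4/3 200*x^4/3 dx = 40960/729;
    ∫_0^4/3 -1600*x^3/27 dx = -102400/2187;  ∫_0^4/3 1600*x^2/81 dx = 102400/6561.
  Sum: 102400/15309 − 204800/6561 + 40960/729 − 102400/2187 + 102400/6561 = 20480/45927.
  ∫_0^4/3 (u')² dx = ∫_0^4/3 (225*x^4/4 - 200*x^3 + 2200*x^2/9 - 3200*x/27 + 1600/81) dx. Term by term:
    ∫_0^4/3 225*x^4/4 dx = 1280/27;  ∫_0^4/3 -200*x^3 dx = -12800/81;  ∫_0^4/3 2200*x^2/9 dx = 140800/729;
    ∫_0^4/3 -3200*x/27 dx = -25600/243;  ∫_0^4/3 1600/81 dx = 6400/243.
  Sum: 1280/27 − 12800/81 + 140800/729 − 25600/243 + 6400/243 = 2560/729.
∫_0^4/3 u² dx = 20480/45927, so ||u||_L² = 64*sqrt(35)/567.
∫_0^4/3 (u')² dx = 2560/729, so ||u'||_L² = 16*sqrt(10)/27.
Ratio ||u||_L² / ||u'||_L² = 2*sqrt(14)/21.
Sharp Poincaré constant on H^1_0(0, 4/3) is C_P = L/π = 4/(3*π), achieved by sin(3*π/4·x).
A polynomial bump cannot attain the sharp Poincaré constant (only the first sine eigenfunction does), so the ratio is strictly less than C_P, consistent with ||u||_L² ≤ C_P ||u'||_L².


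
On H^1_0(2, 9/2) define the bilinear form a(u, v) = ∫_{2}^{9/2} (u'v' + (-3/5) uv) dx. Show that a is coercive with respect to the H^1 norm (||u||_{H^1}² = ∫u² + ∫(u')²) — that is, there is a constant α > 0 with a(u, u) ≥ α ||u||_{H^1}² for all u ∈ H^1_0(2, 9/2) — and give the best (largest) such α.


α = (-15 + 4*π^2)/(25 + 4*π^2)

Coercivity of a(·,·) on H^1_0(2, 9/2) means a(u, u) ≥ α ||u||_{H^1}² for every u ∈ H^1_0.
The interval has length L = 5/2, and Poincaré/coercivity depend only on L. Here a(u, u) = ∫(u')² + (-3/5)·∫u².
Here c = -3/5 < 0 with |c| < (π/L)² = 4*π^2/25, so coercivity still holds. The condition a(u,u) ≥ α||u||_{H^1}² reads (1−α)∫(u')² ≥ (α−c)∫u². Any admissible α is ≤ 1 (rapidly oscillating u have ∫u²/∫(u')² → 0), and α = 1 would force 0 ≥ (1−c)∫u², impossible since c < 1; so 1−α > 0. By the sharp Poincaré inequality on H^1_0 of an interval of length L, ∫(u')² ≥ (π/L)²∫u² with equality for the first sine mode sin(π(x−x₀)/L) (x₀ the left endpoint), so the inequality holds for all u iff (1−α)(π/L)² ≥ α − c, i.e. α ≤ ((π/L)² + c)/((π/L)² + 1) = (1 + c(L/π)²)/(1 + (L/π)²). (Direct route, valid since c ≤ 0: Poincaré gives c∫u² ≥ c(L/π)²∫(u')², so a(u,u) ≥ (1 + c(L/π)²)∫(u')², while ||u||_{H^1}² ≤ (1 + (L/π)²)∫(u')²; dividing yields the same α.) With (π/L)² = 4*π^2/25 and c = -3/5, the largest admissible constant is α = ((π/L)² + c)/((π/L)² + 1).
Simplifying, α = (-15 + 4*π^2)/(25 + 4*π^2).


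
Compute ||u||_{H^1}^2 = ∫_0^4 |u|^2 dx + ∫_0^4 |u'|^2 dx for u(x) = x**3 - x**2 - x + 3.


||u||_{H^1}^2 = 234392/105

The H^1 norm (squared) on an interval (0, L) is
  ||u||_{H^1}^2 = ∫_0^L u(x)^2 dx + ∫_0^L u'(x)^2 dx.
Compute u'(x) = 3*x**2 - 2*x - 1.
Then u(x)^2 = x**6 - 2*x**5 - x**4 + 8*x**3 - 5*x**2 - 6*x + 9 and u'(x)^2 = 9*x**4 - 12*x**3 - 2*x**2 + 4*x + 1.
Integrate each monomial from 0 to 4 using ∫_0^4 c·x^n dx = c·4^(n+1)/(n+1):
  ∫_0^4 u(x)^2 dx = ∫_0^4 (x^6 - 2*x^5 - x^4 + 8*x^3 - 5*x^2 - 6*x + 9) dx. Term by term:
    ∫_0^4 x^6 dx = 16384/7;  ∫_0^4 -2*x^5 dx = -4096/3;  ∫_0^4 -x^4 dx = -1024/5;
    ∫_0^4 8*x^3 dx = 512;  ∫_0^4 -5*x^2 dx = -320/3;  ∫_0^4 -6*x dx = -48;
    ∫_0^4 9 dx = 36.
  Sum: 16384/7 − 4096/3 − 1024/5 + 512 − 320/3 − 48 + 36 = 40732/35.
  ∫_0^4 u'(x)^2 dx = ∫_0^4 (9*x^4 - 12*x^3 - 2*x^2 + 4*x + 1) dx. Term by term:
    ∫_0^4 9*x^4 dx = 9216/5;  ∫_0^4 -12*x^3 dx = -768;  ∫_0^4 -2*x^2 dx = -128/3;
    ∫_0^4 4*x dx = 32;  ∫_0^4 1 dx = 4.
  Sum: 9216/5 − 768 − 128/3 + 32 + 4 = 16028/15.
Adding: ||u||_{H^1}^2 = 40732/35 + 16028/15 = 234392/105.


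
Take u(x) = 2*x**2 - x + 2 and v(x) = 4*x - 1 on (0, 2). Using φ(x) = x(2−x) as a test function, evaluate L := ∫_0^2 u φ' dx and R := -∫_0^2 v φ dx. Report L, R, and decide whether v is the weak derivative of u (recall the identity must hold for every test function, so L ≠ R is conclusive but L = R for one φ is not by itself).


LHS = -4, RHS = -4. Yes, v = u' weakly.

u(x) = 2*x**2 - x + 2, classical derivative u'(x) = 4*x - 1.
φ(x) = x(2−x), so φ'(x) = 2 - 2*x.
Note φ(0) = φ(2) = 0, so the boundary term u·φ vanishes.
LHS = ∫_0^2 u(x) φ'(x) dx = ∫_0^2 (-4*x^3 + 6*x^2 - 6*x + 4) dx. Term by term:
  ∫_0^2 -4*x^3 dx = -16;  ∫_0^2 6*x^2 dx = 16;  ∫_0^2 -6*x dx = -12;
  ∫_0^2 4 dx = 8.
Sum: -16 + 16 − 12 + 8 = -4.
So LHS = -4.
∫_0^2 v(x) φ(x) dx = ∫_0^2 (-4*x^3 + 9*x^2 - 2*x) dx. Term by term:
  ∫_0^2 -4*x^3 dx = -16;  ∫_0^2 9*x^2 dx = 24;  ∫_0^2 -2*x dx = -4.
Sum: -16 + 24 − 4 = 4.
So RHS = -∫_0^2 v(x) φ(x) dx = -4.
LHS = RHS, so the identity holds for this test φ.
Moreover u is smooth here and v(x) = u'(x) = 4*x - 1 pointwise, so the identity holds for every test function. Hence v is the weak derivative of u.


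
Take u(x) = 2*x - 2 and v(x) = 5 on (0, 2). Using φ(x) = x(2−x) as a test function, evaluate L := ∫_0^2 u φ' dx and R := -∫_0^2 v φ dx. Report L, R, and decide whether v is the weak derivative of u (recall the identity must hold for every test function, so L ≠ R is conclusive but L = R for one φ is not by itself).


LHS = -8/3, RHS = -20/3. No, v is not the weak derivative of u.

u(x) = 2*x - 2, classical derivative u'(x) = 2.
φ(x) = x(2−x), so φ'(x) = 2 - 2*x.
Note φ(0) = φ(2) = 0, so the boundary term u·φ vanishes.
LHS = ∫_0^2 u(x) φ'(x) dx = ∫_0^2 (-4*x^2 + 8*x - 4) dx. Term by term:
  ∫_0^2 -4*x^2 dx = -32/3;  ∫_0^2 8*x dx = 16;  ∫_0^2 -4 dx = -8.
Sum: -32/3 + 16 − 8 = -8/3.
So LHS = -8/3.
∫_0^2 v(x) φ(x) dx = ∫_0^2 (-5*x^2 + 10*x) dx. Term by term:
  ∫_0^2 -5*x^2 dx = -40/3;  ∫_0^2 10*x dx = 20.
Sum: -40/3 + 20 = 20/3.
So RHS = -∫_0^2 v(x) φ(x) dx = -20/3.
LHS − RHS = 4 ≠ 0, so the identity fails.
(For a valid weak derivative the identity must hold for EVERY test function, in particular this one. The failure shows v is NOT the weak derivative of u.)
Correct weak derivative would be u'(x) = 2.


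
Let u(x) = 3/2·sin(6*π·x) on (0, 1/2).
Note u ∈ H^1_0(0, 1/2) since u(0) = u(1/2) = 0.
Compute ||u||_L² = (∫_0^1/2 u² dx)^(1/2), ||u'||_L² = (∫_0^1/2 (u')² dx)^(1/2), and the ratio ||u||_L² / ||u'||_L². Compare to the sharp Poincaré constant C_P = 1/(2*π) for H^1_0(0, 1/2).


||u||_L² / ||u'||_L² = 1/(6*π) < C_P = 1/(2*π).

u(x) = 3/2·sin(6*π·x), so u'(x) = 9*π*cos(6*π*x).
Writing u(x) = A·sin(kπx/L) with A = 3/2 and k = 3, use ∫_0^L sin²(kπx/L) dx = L/2 and ∫_0^L cos²(kπx/L) dx = L/2.
u² = 9/4·sin²(6*π·x) and (u')² = 81*π^2·cos²(6*π·x), and each of sin², cos² integrates to L/2 = 1/4 over (0, 1/2).
∫_0^1/2 u² dx = 9/16, so ||u||_L² = 3/4.
∫_0^1/2 (u')² dx = 81*π^2/4, so ||u'||_L² = 9*π/2.
Ratio ||u||_L² / ||u'||_L² = 1/(6*π).
Sharp Poincaré constant on H^1_0(0, 1/2) is C_P = L/π = 1/(2*π), achieved by sin(2*π·x).
This is the k = 3 harmonic; the ratio L/(kπ) is strictly less than C_P = L/π, consistent with the sharp inequality ||u||_L² ≤ C_P ||u'||_L².


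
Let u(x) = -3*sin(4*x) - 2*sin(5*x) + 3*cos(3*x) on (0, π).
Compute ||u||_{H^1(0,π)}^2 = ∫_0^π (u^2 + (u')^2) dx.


||u||_{H^1(0,π)}^2 = -1440/7 + 347*π/2

u'(x) = -9*sin(3*x) - 12*cos(4*x) - 10*cos(5*x).
Expand u² and (u')² and integrate term by term on (0, π), using: for integers n ≥ 1, ∫_0^π sin²(nx) dx = ∫_0^π cos²(nx) dx = π/2; for n ≠ n', ∫_0^π sin(nx)sin(n'x) dx = ∫_0^π cos(nx)cos(n'x) dx = 0; and by product-to-sum, ∫_0^π sin(nx)cos(n'x) dx = ½∫_0^π [sin((n+n')x) + sin((n−n')x)] dx, which is 0 when n+n' is even and 2n/(n²−n'²) when n+n' is odd (it need not vanish on (0, π)).
  u² squared terms: (-3)²·∫sin(4x)² dx = 9·π/2 = 9*π/2;  (-2)²·∫sin(5x)² dx = 4·π/2 = 2*π;  (3)²·∫cos(3x)² dx = 9·π/2 = 9*π/2.
  u² cross terms: 2·(-3)·(-2)·∫sin(4x)·sin(5x) dx = 12·(0) = 0;  2·(-3)·(3)·∫sin(4x)·cos(3x) dx = -18·(8/7) = -144/7;  2·(-2)·(3)·∫sin(5x)·cos(3x) dx = -12·(0) = 0.
  So ∫_0^π u² dx = 9*π/2 + 2*π + 9*π/2 + 0 − 144/7 + 0 = -144/7 + 11*π.
  (u')² squared terms: (-12)²·∫cos(4x)² dx = 144·π/2 = 72*π;  (-10)²·∫cos(5x)² dx = 100·π/2 = 50*π;  (-9)²·∫sin(3x)² dx = 81·π/2 = 81*π/2.
  (u')² cross terms: 2·(-12)·(-10)·∫cos(4x)·cos(5x) dx = 240·(0) = 0;  2·(-12)·(-9)·∫cos(4x)·sin(3x) dx = 216·(-6/7) = -1296/7;  2·(-10)·(-9)·∫cos(5x)·sin(3x) dx = 180·(0) = 0.
  So ∫_0^π (u')² dx = 72*π + 50*π + 81*π/2 + 0 − 1296/7 + 0 = -1296/7 + 325*π/2.
||u||_{H^1}^2 = (-144/7 + 11*π) + (-1296/7 + 325*π/2) = -1440/7 + 347*π/2.


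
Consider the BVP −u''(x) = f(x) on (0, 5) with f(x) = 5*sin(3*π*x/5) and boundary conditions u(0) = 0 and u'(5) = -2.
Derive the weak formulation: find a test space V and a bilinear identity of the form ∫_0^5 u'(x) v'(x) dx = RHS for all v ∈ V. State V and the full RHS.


V = {v ∈ H^1(0, 5) : v(0) = 0} (test functions vanish at x = 0 where u is specified); weak form: ∫_0^5 u'v' dx = ∫_0^5 (5*sin(3*π*x/5)) v dx − 2·v(5) for all v ∈ V.

Multiply both sides by a test function v and integrate from 0 to 5:
  ∫_0^5 −u''(x) v(x) dx = ∫_0^5 f(x) v(x) dx.
Integrate the LHS by parts once:
  ∫_0^5 −u'' v dx = −[u'(x) v(x)]_0^5 + ∫_0^5 u'(x) v'(x) dx.
Thus ∫_0^5 u'(x) v'(x) dx = ∫_0^5 f(x) v(x) dx + [u'(x) v(x)]_0^5.
Choose V so that boundary terms are either known or forced to vanish.
Mixed BC: u(0) = 0 (Dirichlet) and u'(5) = -2 (Neumann). Define V = {v ∈ H^1(0, 5) : v(0) = 0}. Then [u' v]_0^5 = u'(5)·v(5) − u'(0)·0 = − 2·v(5).
Weak formulation: find u (satisfying any essential BC) such that ∫_0^5 u'(x) v'(x) dx = ∫_0^5 f v dx − 2·v(5) for all v ∈ V (Dirichlet at 0 absorbed into V; Neumann datum at x = 5 contributes the boundary term).
Substituting f(x) = 5*sin(3*π*x/5), the right-hand side is ∫_0^5 (5*sin(3*π*x/5)) v dx − 2·v(5).


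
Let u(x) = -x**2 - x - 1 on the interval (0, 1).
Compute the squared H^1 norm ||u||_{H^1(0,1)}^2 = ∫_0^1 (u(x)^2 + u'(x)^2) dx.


||u||_{H^1}^2 = 241/30

The H^1 norm (squared) on an interval (0, L) is
  ||u||_{H^1}^2 = ∫_0^L u(x)^2 dx + ∫_0^L u'(x)^2 dx.
Compute u'(x) = -2*x - 1.
Then u(x)^2 = x**4 + 2*x**3 + 3*x**2 + 2*x + 1 and u'(x)^2 = 4*x**2 + 4*x + 1.
Integrate each monomial from 0 to 1 using ∫_0^1 c·x^n dx = c·1^(n+1)/(n+1):
  ∫_0^1 u(x)^2 dx = ∫_0^1 (x^4 + 2*x^3 + 3*x^2 + 2*x + 1) dx. Term by term:
    ∫_0^1 x^4 dx = 1/5;  ∫_0^1 2*x^3 dx = 1/2;  ∫_0^1 3*x^2 dx = 1;
    ∫_0^1 2*x dx = 1;  ∫_0^1 1 dx = 1.
  Sum: 1/5 + 1/2 + 1 + 1 + 1 = 37/10.
  ∫_0^1 u'(x)^2 dx = ∫_0^1 (4*x^2 + 4*x + 1) dx. Term by term:
    ∫_0^1 4*x^2 dx = 4/3;  ∫_0^1 4*x dx = 2;  ∫_0^1 1 dx = 1.
  Sum: 4/3 + 2 + 1 = 13/3.
Adding: ||u||_{H^1}^2 = 37/10 + 13/3 = 241/30.


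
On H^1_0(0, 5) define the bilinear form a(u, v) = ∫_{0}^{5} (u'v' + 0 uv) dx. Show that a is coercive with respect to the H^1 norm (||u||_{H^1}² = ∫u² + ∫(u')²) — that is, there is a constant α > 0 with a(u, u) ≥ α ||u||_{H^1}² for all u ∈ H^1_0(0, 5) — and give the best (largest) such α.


α = π^2/(π^2 + 25)

Coercivity of a(·,·) on H^1_0(0, 5) means a(u, u) ≥ α ||u||_{H^1}² for every u ∈ H^1_0.
The interval has length L = 5, and Poincaré/coercivity depend only on L. Here a(u, u) = ∫(u')² + (0)·∫u².
Here c = 0, so a(u,u) = ∫(u')² alone. The condition a(u,u) ≥ α||u||_{H^1}² reads (1−α)∫(u')² ≥ (α−c)∫u². Any admissible α is ≤ 1 (rapidly oscillating u have ∫u²/∫(u')² → 0), and α = 1 would force 0 ≥ (1−c)∫u², impossible since c < 1; so 1−α > 0. By the sharp Poincaré inequality on H^1_0 of an interval of length L, ∫(u')² ≥ (π/L)²∫u² with equality for the first sine mode sin(π(x−x₀)/L) (x₀ the left endpoint), so the inequality holds for all u iff (1−α)(π/L)² ≥ α − c, i.e. α ≤ ((π/L)² + c)/((π/L)² + 1) = (1 + c(L/π)²)/(1 + (L/π)²). (Direct route, valid since c ≤ 0: Poincaré gives c∫u² ≥ c(L/π)²∫(u')², so a(u,u) ≥ (1 + c(L/π)²)∫(u')², while ||u||_{H^1}² ≤ (1 + (L/π)²)∫(u')²; dividing yields the same α.) With (π/L)² = π^2/25 and c = 0, the largest admissible constant is α = ((π/L)² + c)/((π/L)² + 1).
Simplifying, α = π^2/(π^2 + 25).


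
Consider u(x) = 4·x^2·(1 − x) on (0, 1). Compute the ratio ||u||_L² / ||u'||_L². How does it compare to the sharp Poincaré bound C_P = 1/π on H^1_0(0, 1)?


||u||_L² / ||u'||_L² = sqrt(14)/14 < C_P = 1/π.

u(x) = 4·x^2·(1 − x), so u'(x) = 4*x*(2 - 3*x).
u(x) = 4·x^2·(1 − x) vanishes at x = 0 and x = 1, so u ∈ H^1_0(0, 1). Differentiate via the product rule and integrate the resulting polynomials term by term.
  ∫_0^1 u² dx = ∫_0^1 (16*x^6 - 32*x^5 + 16*x^4) dx. Term by term:
    ∫_0^1 16*x^6 dx = 16/7;  ∫_0^1 -32*x^5 dx = -16/3;  ∫_0^1 16*x^4 dx = 16/5.
  Sum: 16/7 − 16/3 + 16/5 = 16/105.
  ∫_0^1 (u')² dx = ∫_0^1 (144*x^4 - 192*x^3 + 64*x^2) dx. Term by term:
    ∫_0^1 144*x^4 dx = 144/5;  ∫_0^1 -192*x^3 dx = -48;  ∫_0^1 64*x^2 dx = 64/3.
  Sum: 144/5 − 48 + 64/3 = 32/15.
∫_0^1 u² dx = 16/105, so ||u||_L² = 4*sqrt(105)/105.
∫_0^1 (u')² dx = 32/15, so ||u'||_L² = 4*sqrt(30)/15.
Ratio ||u||_L² / ||u'||_L² = sqrt(14)/14.
Sharp Poincaré constant on H^1_0(0, 1) is C_P = L/π = 1/π, achieved by sin(π·x).
A polynomial bump cannot attain the sharp Poincaré constant (only the first sine eigenfunction does), so the ratio is strictly less than C_P, consistent with ||u||_L² ≤ C_P ||u'||_L².


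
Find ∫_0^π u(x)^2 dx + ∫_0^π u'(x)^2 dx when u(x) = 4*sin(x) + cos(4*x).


||u||_{H^1(0,π)}^2 = -272/15 + 49*π/2

u'(x) = -4*sin(4*x) + 4*cos(x).
Expand u² and (u')² and integrate term by term on (0, π), using: for integers n ≥ 1, ∫_0^π sin²(nx) dx = ∫_0^π cos²(nx) dx = π/2; for n ≠ n', ∫_0^π sin(nx)sin(n'x) dx = ∫_0^π cos(nx)cos(n'x) dx = 0; and by product-to-sum, ∫_0^π sin(nx)cos(n'x) dx = ½∫_0^π [sin((n+n')x) + sin((n−n')x)] dx, which is 0 when n+n' is even and 2n/(n²−n'²) when n+n' is odd (it need not vanish on (0, π)).
  u² squared terms: (4)²·∫sin(x)² dx = 16·π/2 = 8*π;  (1)²·∫cos(4x)² dx = 1·π/2 = π/2.
  u² cross terms: 2·(4)·(1)·∫sin(x)·cos(4x) dx = 8·(-2/15) = -16/15.
  So ∫_0^π u² dx = 8*π + π/2 − 16/15 = -16/15 + 17*π/2.
  (u')² squared terms: (-4)²·∫sin(4x)² dx = 16·π/2 = 8*π;  (4)²·∫cos(x)² dx = 16·π/2 = 8*π.
  (u')² cross terms: 2·(-4)·(4)·∫sin(4x)·cos(x) dx = -32·(8/15) = -256/15.
  So ∫_0^π (u')² dx = 8*π + 8*π − 256/15 = -256/15 + 16*π.
||u||_{H^1}^2 = (-16/15 + 17*π/2) + (-256/15 + 16*π) = -272/15 + 49*π/2.


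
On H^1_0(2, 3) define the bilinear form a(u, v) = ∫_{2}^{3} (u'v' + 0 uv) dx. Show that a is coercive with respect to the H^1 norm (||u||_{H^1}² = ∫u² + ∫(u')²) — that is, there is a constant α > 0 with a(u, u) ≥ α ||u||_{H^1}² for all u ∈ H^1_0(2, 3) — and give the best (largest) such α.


α = π^2/(1 + π^2)

Coercivity of a(·,·) on H^1_0(2, 3) means a(u, u) ≥ α ||u||_{H^1}² for every u ∈ H^1_0.
The interval has length L = 1, and Poincaré/coercivity depend only on L. Here a(u, u) = ∫(u')² + (0)·∫u².
Here c = 0, so a(u,u) = ∫(u')² alone. The condition a(u,u) ≥ α||u||_{H^1}² reads (1−α)∫(u')² ≥ (α−c)∫u². Any admissible α is ≤ 1 (rapidly oscillating u have ∫u²/∫(u')² → 0), and α = 1 would force 0 ≥ (1−c)∫u², impossible since c < 1; so 1−α > 0. By the sharp Poincaré inequality on H^1_0 of an interval of length L, ∫(u')² ≥ (π/L)²∫u² with equality for the first sine mode sin(π(x−x₀)/L) (x₀ the left endpoint), so the inequality holds for all u iff (1−α)(π/L)² ≥ α − c, i.e. α ≤ ((π/L)² + c)/((π/L)² + 1) = (1 + c(L/π)²)/(1 + (L/π)²). (Direct route, valid since c ≤ 0: Poincaré gives c∫u² ≥ c(L/π)²∫(u')², so a(u,u) ≥ (1 + c(L/π)²)∫(u')², while ||u||_{H^1}² ≤ (1 + (L/π)²)∫(u')²; dividing yields the same α.) With (π/L)² = π^2 and c = 0, the largest admissible constant is α = ((π/L)² + c)/((π/L)² + 1).
Simplifying, α = π^2/(1 + π^2).


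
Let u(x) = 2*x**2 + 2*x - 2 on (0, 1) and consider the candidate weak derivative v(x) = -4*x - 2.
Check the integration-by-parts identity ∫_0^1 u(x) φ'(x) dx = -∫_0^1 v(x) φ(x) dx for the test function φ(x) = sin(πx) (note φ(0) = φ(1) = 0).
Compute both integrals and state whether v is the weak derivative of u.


LHS = -8/π, RHS = 8/π. No, v is not the weak derivative of u.

u(x) = 2*x**2 + 2*x - 2, classical derivative u'(x) = 4*x + 2.
φ(x) = sin(πx), so φ'(x) = π*cos(π*x).
Note φ(0) = φ(1) = 0, so the boundary term u·φ vanishes.
LHS = ∫_0^1 u(x) φ'(x) dx = ∫_0^1 (2*π*x^2*cos(π*x) + 2*π*x*cos(π*x) - 2*π*cos(π*x)) dx. Term by term:
  ∫_0^1 -2*π*cos(π*x) dx = 0;  ∫_0^1 2*π*x*cos(π*x) dx = -4/π;  ∫_0^1 2*π*x^2*cos(π*x) dx = -4/π.
Sum: 0 − 4/π − 4/π = -8/π.
So LHS = -8/π.
∫_0^1 v(x) φ(x) dx = ∫_0^1 (-4*x*sin(π*x) - 2*sin(π*x)) dx. Term by term:
  ∫_0^1 -2*sin(π*x) dx = -4/π;  ∫_0^1 -4*x*sin(π*x) dx = -4/π.
Sum: -4/π − 4/π = -8/π.
So RHS = -∫_0^1 v(x) φ(x) dx = 8/π.
LHS − RHS = -16/π ≠ 0, so the identity fails.
(For a valid weak derivative the identity must hold for EVERY test function, in particular this one. The failure shows v is NOT the weak derivative of u.)
Correct weak derivative would be u'(x) = 4*x + 2.


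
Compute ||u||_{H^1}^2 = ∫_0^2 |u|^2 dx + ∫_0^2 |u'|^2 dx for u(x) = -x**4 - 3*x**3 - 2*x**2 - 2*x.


||u||_{H^1}^2 = 981784/315

The H^1 norm (squared) on an interval (0, L) is
  ||u||_{H^1}^2 = ∫_0^L u(x)^2 dx + ∫_0^L u'(x)^2 dx.
Compute u'(x) = -4*x**3 - 9*x**2 - 4*x - 2.
Then u(x)^2 = x**8 + 6*x**7 + 13*x**6 + 16*x**5 + 16*x**4 + 8*x**3 + 4*x**2 and u'(x)^2 = 16*x**6 + 72*x**5 + 113*x**4 + 88*x**3 + 52*x**2 + 16*x + 4.
Integrate each monomial from 0 to 2 using ∫_0^2 c·x^n dx = c·2^(n+1)/(n+1):
  ∫_0^2 u(x)^2 dx = ∫_0^2 (x^8 + 6*x^7 + 13*x^6 + 16*x^5 + 16*x^4 + 8*x^3 + 4*x^2) dx. Term by term:
    ∫_0^2 x^8 dx = 512/9;  ∫_0^2 6*x^7 dx = 192;  ∫_0^2 13*x^6 dx = 1664/7;
    ∫_0^2 16*x^5 dx = 512/3;  ∫_0^2 16*x^4 dx = 512/5;  ∫_0^2 8*x^3 dx = 32;
    ∫_0^2 4*x^2 dx = 32/3.
  Sum: 512/9 + 192 + 1664/7 + 512/3 + 512/5 + 32 + 32/3 = 252736/315.
  ∫_0^2 u'(x)^2 dx = ∫_0^2 (16*x^6 + 72*x^5 + 113*x^4 + 88*x^3 + 52*x^2 + 16*x + 4) dx. Term by term:
    ∫_0^2 16*x^6 dx = 2048/7;  ∫_0^2 72*x^5 dx = 768;  ∫_0^2 113*x^4 dx = 3616/5;
    ∫_0^2 88*x^3 dx = 352;  ∫_0^2 52*x^2 dx = 416/3;  ∫_0^2 16*x dx = 32;
    ∫_0^2 4 dx = 8.
  Sum: 2048/7 + 768 + 3616/5 + 352 + 416/3 + 32 + 8 = 243016/105.
Adding: ||u||_{H^1}^2 = 252736/315 + 243016/105 = 981784/315.
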